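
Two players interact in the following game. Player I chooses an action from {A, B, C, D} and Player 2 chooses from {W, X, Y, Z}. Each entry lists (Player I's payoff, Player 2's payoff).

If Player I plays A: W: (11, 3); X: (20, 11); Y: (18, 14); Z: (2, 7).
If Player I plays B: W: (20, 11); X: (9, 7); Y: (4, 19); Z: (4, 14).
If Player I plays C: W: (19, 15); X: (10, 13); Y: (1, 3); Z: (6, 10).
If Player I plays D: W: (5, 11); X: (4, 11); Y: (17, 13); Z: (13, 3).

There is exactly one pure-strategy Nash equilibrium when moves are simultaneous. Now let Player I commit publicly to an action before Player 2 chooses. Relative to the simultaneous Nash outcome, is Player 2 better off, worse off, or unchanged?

Work backward from Player 2's decision.
- A: Player 2 compares 3, 11, 14, 7 and picks Y; Player I would get 18.
- B: Player 2 compares 11, 7, 19, 14 and picks Y; Player I would get 4.
- C: Player 2 compares 15, 13, 3, 10 and picks W; Player I would get 19.
- D: Player 2 compares 11, 11, 13, 3 and picks Y; Player I would get 17.
Among 18, 4, 19, 17, the best is 19 at C. Subgame-perfect outcome: (C, W) with payoffs (19, 15).
Under simultaneous play:
Player I's best replies: W→B; X→A; Y→A; Z→D.
Player 2's best replies: A→Y; B→Y; C→W; D→Y.
Only (A, Y) has each player best-responding; Nash payoffs (18, 14).
Player 2 earns 15 sequentially versus 14 at the Nash outcome: better off.

better off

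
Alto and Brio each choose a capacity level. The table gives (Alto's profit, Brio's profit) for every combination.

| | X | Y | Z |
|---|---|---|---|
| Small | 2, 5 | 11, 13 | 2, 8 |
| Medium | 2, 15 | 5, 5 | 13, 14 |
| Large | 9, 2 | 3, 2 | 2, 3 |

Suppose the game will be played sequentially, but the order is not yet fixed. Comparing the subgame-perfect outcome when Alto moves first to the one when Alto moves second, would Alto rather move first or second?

second

If Alto leads: Brio's best replies are Small→Y, Medium→X, Large→Z; Alto's induced payoffs 11, 2, 2; outcome (Small, Y), payoffs (11, 13).
If Brio leads: Alto's best replies are X→Large, Y→Small, Z→Medium; Brio's induced payoffs 2, 13, 14; outcome (Medium, Z), payoffs (13, 14).
Alto gets 11 moving first and 13 moving second, so Alto prefers to move second.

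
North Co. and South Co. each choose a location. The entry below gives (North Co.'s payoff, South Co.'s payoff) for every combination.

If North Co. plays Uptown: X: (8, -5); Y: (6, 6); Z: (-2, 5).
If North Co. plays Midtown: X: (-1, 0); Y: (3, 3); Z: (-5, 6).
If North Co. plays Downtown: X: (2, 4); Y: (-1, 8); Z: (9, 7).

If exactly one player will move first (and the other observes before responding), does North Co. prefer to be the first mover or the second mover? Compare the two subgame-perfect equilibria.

second

If North Co. leads: South Co.'s best replies are Uptown→Y, Midtown→Z, Downtown→Y; North Co.'s induced payoffs 6, -5, -1; outcome (Uptown, Y), payoffs (6, 6).
If South Co. leads: North Co.'s best replies are X→Uptown, Y→Uptown, Z→Downtown; South Co.'s induced payoffs -5, 6, 7; outcome (Downtown, Z), payoffs (9, 7).
North Co. gets 6 moving first and 9 moving second, so North Co. prefers to move second.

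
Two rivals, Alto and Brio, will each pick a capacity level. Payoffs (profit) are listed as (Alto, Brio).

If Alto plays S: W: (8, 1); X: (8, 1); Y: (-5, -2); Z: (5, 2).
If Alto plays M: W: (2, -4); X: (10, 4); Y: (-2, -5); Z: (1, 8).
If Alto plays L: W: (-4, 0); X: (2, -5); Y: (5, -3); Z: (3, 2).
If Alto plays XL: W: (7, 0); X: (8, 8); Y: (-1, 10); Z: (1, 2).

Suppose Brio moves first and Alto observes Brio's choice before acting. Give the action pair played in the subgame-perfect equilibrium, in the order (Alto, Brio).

Backward induction with Brio moving first.
- W: Alto compares 8, 2, -4, 7 and picks S; Brio would get 1.
- X: Alto compares 8, 10, 2, 8 and picks M; Brio would get 4.
- Y: Alto compares -5, -2, 5, -1 and picks L; Brio would get -3.
- Z: Alto compares 5, 1, 3, 1 and picks S; Brio would get 2.
Brio's induced payoffs are 1, 4, -3, 2, so Brio commits to X. Subgame-perfect outcome: (M, X) with payoffs (10, 4).

(M, X)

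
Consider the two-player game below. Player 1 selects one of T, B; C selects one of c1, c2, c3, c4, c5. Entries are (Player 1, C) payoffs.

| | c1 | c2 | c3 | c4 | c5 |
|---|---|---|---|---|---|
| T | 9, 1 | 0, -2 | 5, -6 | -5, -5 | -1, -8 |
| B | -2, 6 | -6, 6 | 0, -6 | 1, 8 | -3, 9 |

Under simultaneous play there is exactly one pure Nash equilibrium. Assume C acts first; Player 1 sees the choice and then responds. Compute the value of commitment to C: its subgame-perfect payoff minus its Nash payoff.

Backward induction with C moving first.
- c1: BR = T, leader payoff 1.
- c2: BR = T, leader payoff -2.
- c3: BR = T, leader payoff -6.
- c4: BR = B, leader payoff 8.
- c5: BR = T, leader payoff -8.
Maximizing over 1, -2, -6, 8, -8, C chooses c4. Subgame-perfect outcome: (B, c4) with payoffs (1, 8).
Now find the simultaneous Nash equilibrium.
Player 1's best replies: c1→T; c2→T; c3→T; c4→B; c5→T.
C's best replies: T→c1; B→c5.
The unique mutual best reply is (T, c1), giving (9, 1).
C's commitment gain: 8 − 1 = 7.

7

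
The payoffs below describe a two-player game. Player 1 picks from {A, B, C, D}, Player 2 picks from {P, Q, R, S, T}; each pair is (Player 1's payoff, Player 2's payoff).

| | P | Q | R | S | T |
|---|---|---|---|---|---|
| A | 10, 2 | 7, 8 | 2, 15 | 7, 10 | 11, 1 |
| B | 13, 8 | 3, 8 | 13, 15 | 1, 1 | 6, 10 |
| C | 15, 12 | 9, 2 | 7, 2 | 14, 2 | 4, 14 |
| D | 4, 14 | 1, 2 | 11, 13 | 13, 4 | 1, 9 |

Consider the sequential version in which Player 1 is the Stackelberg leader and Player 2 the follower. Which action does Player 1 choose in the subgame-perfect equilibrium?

B

Player 2 best-responds to each possible Player 1 move:
- A: BR = R, leader payoff 2.
- B: BR = R, leader payoff 13.
- C: BR = T, leader payoff 4.
- D: BR = P, leader payoff 4.
Among 2, 13, 4, 4, the best is 13 at B. Subgame-perfect outcome: (B, R) with payoffs (13, 15).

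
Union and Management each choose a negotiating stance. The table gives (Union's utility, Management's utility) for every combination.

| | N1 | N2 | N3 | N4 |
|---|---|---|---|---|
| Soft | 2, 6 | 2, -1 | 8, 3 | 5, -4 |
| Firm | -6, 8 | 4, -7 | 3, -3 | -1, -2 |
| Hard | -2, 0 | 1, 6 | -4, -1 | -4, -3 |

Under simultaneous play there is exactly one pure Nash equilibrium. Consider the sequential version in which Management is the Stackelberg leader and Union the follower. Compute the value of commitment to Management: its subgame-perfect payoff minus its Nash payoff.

0

Solve by backward induction (Management leads).
- N1: Union compares 2, -6, -2 and picks Soft; Management would get 6.
- N2: Union compares 2, 4, 1 and picks Firm; Management would get -7.
- N3: Union compares 8, 3, -4 and picks Soft; Management would get 3.
- N4: Union compares 5, -1, -4 and picks Soft; Management would get -4.
Maximizing over 6, -7, 3, -4, Management chooses N1. Subgame-perfect outcome: (Soft, N1) with payoffs (2, 6).
Now find the simultaneous Nash equilibrium.
Union's best replies: N1→Soft; N2→Firm; N3→Soft; N4→Soft.
Management's best replies: Soft→N1; Firm→N1; Hard→N2.
Only (Soft, N1) has each player best-responding; Nash payoffs (2, 6).
Management's commitment gain: 6 − 6 = 0.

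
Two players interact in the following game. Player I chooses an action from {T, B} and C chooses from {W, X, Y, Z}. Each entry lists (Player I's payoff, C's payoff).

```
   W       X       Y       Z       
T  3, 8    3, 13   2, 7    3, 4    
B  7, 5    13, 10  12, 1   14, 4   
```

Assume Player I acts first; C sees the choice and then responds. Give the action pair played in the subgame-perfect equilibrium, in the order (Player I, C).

(B, X)

Backward induction with Player I moving first.
- T → C plays X (best of 8, 13, 7, 4); Player I gets 3.
- B → C plays X (best of 5, 10, 1, 4); Player I gets 13.
Player I's induced payoffs are 3, 13, so Player I commits to B. Subgame-perfect outcome: (B, X) with payoffs (13, 10).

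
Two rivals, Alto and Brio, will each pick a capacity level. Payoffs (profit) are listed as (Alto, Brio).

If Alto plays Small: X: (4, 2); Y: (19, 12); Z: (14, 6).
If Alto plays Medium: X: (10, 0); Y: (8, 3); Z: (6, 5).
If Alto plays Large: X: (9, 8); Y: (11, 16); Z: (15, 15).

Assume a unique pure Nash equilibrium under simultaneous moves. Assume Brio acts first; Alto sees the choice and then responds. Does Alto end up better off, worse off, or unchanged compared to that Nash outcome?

Alto best-responds to each possible Brio move:
- X: BR = Medium, leader payoff 0.
- Y: BR = Small, leader payoff 12.
- Z: BR = Large, leader payoff 15.
Brio's induced payoffs are 0, 12, 15, so Brio commits to Z. Subgame-perfect outcome: (Large, Z) with payoffs (15, 15).
For the simultaneous game, intersect best replies.
Alto's best replies: X→Medium; Y→Small; Z→Large.
Brio's best replies: Small→Y; Medium→Z; Large→Y.
The unique mutual best reply is (Small, Y), giving (19, 12).
Alto earns 15 sequentially versus 19 at the Nash outcome: worse off.

worse off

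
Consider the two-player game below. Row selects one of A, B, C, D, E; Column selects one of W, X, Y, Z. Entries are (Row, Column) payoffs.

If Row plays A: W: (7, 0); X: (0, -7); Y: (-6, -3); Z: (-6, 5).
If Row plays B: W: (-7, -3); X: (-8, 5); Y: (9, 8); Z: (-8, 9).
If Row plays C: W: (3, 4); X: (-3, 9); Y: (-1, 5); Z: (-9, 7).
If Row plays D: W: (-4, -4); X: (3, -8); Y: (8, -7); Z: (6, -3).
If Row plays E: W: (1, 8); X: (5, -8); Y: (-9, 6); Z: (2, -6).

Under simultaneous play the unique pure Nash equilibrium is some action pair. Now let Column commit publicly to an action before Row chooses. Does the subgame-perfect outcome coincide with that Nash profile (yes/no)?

Row best-responds to each possible Column move:
- W: Row compares 7, -7, 3, -4, 1 and picks A; Column would get 0.
- X: Row compares 0, -8, -3, 3, 5 and picks E; Column would get -8.
- Y: Row compares -6, 9, -1, 8, -9 and picks B; Column would get 8.
- Z: Row compares -6, -8, -9, 6, 2 and picks D; Column would get -3.
Among 0, -8, 8, -3, the best is 8 at Y. Subgame-perfect outcome: (B, Y) with payoffs (9, 8).
Under simultaneous play:
Row's best replies: W→A; X→E; Y→B; Z→D.
Column's best replies: A→Z; B→Z; C→X; D→Z; E→W.
The unique mutual best reply is (D, Z), giving (6, -3).
Sequential outcome (B, Y) differs from the Nash profile (D, Z).

no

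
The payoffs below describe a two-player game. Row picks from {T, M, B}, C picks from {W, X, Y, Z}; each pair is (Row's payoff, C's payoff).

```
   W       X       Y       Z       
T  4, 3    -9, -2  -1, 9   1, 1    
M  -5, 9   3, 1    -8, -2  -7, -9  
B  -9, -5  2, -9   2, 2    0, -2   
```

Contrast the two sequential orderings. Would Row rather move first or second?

second

If Row leads: C's best replies are T→Y, M→W, B→Y; Row's induced payoffs -1, -5, 2; outcome (B, Y), payoffs (2, 2).
If C leads: Row's best replies are W→T, X→M, Y→B, Z→T; C's induced payoffs 3, 1, 2, 1; outcome (T, W), payoffs (4, 3).
Row gets 2 moving first and 4 moving second, so Row prefers to move second.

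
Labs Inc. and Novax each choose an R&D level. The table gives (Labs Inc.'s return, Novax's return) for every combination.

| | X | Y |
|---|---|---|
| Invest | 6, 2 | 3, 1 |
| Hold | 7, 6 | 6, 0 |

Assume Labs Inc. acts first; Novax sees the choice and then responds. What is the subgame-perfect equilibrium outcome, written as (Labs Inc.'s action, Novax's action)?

Backward induction with Labs Inc. moving first.
- Invest: BR = X, leader payoff 6.
- Hold: BR = X, leader payoff 7.
Maximizing over 6, 7, Labs Inc. chooses Hold. Subgame-perfect outcome: (Hold, X) with payoffs (7, 6).

(Hold, X)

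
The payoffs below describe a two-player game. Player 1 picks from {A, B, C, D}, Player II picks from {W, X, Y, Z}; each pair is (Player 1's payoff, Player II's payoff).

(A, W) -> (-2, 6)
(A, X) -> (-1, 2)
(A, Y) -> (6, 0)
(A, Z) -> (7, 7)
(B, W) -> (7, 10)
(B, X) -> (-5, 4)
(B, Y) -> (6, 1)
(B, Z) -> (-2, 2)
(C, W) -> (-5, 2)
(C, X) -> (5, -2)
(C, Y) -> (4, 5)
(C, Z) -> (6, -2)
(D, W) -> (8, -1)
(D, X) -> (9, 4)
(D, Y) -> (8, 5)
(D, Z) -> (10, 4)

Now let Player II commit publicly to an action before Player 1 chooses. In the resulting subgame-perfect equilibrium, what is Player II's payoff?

5

Player 1 best-responds to each possible Player II move:
- W: BR = D, leader payoff -1.
- X: BR = D, leader payoff 4.
- Y: BR = D, leader payoff 5.
- Z: BR = D, leader payoff 4.
Player II's induced payoffs are -1, 4, 5, 4, so Player II commits to Y. Subgame-perfect outcome: (D, Y) with payoffs (8, 5).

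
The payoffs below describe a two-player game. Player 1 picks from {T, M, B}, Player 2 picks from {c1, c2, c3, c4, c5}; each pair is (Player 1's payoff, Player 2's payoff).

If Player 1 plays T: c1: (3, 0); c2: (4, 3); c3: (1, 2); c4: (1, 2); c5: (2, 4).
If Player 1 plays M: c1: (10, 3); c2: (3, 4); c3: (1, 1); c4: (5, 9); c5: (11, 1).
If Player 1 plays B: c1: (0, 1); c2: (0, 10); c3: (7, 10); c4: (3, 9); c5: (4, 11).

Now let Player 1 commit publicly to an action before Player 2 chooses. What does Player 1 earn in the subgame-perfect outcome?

Solve by backward induction (Player 1 leads).
- T → Player 2 plays c5 (best of 0, 3, 2, 2, 4); Player 1 gets 2.
- M → Player 2 plays c4 (best of 3, 4, 1, 9, 1); Player 1 gets 5.
- B → Player 2 plays c5 (best of 1, 10, 10, 9, 11); Player 1 gets 4.
Among 2, 5, 4, the best is 5 at M. Subgame-perfect outcome: (M, c4) with payoffs (5, 9).

5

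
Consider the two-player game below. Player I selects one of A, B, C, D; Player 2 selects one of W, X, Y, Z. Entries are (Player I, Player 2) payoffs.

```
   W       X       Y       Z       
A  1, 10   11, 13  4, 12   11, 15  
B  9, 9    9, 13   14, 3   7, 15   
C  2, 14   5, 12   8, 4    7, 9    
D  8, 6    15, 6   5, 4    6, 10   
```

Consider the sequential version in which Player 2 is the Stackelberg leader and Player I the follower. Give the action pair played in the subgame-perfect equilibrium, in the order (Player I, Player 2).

(A, Z)

Solve by backward induction (Player 2 leads).
- W: BR = B, leader payoff 9.
- X: BR = D, leader payoff 6.
- Y: BR = B, leader payoff 3.
- Z: BR = A, leader payoff 15.
Maximizing over 9, 6, 3, 15, Player 2 chooses Z. Subgame-perfect outcome: (A, Z) with payoffs (11, 15).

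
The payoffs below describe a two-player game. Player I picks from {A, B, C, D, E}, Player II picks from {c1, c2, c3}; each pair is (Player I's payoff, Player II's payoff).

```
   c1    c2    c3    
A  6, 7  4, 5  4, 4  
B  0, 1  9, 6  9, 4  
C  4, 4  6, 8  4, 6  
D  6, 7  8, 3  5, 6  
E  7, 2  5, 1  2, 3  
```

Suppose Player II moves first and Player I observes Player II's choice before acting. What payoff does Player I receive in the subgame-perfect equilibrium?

9

Solve by backward induction (Player II leads).
- c1: BR = E, leader payoff 2.
- c2: BR = B, leader payoff 6.
- c3: BR = B, leader payoff 4.
Among 2, 6, 4, the best is 6 at c2. Subgame-perfect outcome: (B, c2) with payoffs (9, 6).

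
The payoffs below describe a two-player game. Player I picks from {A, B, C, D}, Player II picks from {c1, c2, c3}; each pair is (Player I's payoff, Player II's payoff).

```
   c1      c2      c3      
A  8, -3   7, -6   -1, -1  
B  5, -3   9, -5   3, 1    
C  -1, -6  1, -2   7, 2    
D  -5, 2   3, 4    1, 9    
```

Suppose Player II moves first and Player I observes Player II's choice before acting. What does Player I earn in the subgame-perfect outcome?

7

Work backward from Player I's decision.
- c1: Player I compares 8, 5, -1, -5 and picks A; Player II would get -3.
- c2: Player I compares 7, 9, 1, 3 and picks B; Player II would get -5.
- c3: Player I compares -1, 3, 7, 1 and picks C; Player II would get 2.
Maximizing over -3, -5, 2, Player II chooses c3. Subgame-perfect outcome: (C, c3) with payoffs (7, 2).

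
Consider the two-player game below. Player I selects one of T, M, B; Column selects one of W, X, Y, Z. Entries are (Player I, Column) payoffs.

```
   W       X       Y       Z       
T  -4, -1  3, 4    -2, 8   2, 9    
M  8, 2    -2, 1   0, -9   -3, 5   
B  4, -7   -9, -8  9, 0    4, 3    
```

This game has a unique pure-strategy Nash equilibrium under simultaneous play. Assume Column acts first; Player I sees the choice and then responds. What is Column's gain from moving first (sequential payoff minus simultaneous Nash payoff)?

Backward induction with Column moving first.
- W → Player I plays M (best of -4, 8, 4); Column gets 2.
- X → Player I plays T (best of 3, -2, -9); Column gets 4.
- Y → Player I plays B (best of -2, 0, 9); Column gets 0.
- Z → Player I plays B (best of 2, -3, 4); Column gets 3.
Among 2, 4, 0, 3, the best is 4 at X. Subgame-perfect outcome: (T, X) with payoffs (3, 4).
Under simultaneous play:
Player I's best replies: W→M; X→T; Y→B; Z→B.
Column's best replies: T→Z; M→Z; B→Z.
The unique mutual best reply is (B, Z), giving (4, 3).
Column's commitment gain: 4 − 3 = 1.

1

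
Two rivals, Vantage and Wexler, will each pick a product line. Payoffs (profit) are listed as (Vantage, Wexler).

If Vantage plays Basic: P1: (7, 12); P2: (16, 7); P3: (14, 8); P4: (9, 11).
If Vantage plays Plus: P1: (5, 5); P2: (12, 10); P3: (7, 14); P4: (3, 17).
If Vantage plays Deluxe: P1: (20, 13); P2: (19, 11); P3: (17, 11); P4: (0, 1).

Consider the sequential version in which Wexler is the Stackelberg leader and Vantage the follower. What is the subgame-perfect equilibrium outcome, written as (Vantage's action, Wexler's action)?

(Deluxe, P1)

Solve by backward induction (Wexler leads).
- P1: Vantage compares 7, 5, 20 and picks Deluxe; Wexler would get 13.
- P2: Vantage compares 16, 12, 19 and picks Deluxe; Wexler would get 11.
- P3: Vantage compares 14, 7, 17 and picks Deluxe; Wexler would get 11.
- P4: Vantage compares 9, 3, 0 and picks Basic; Wexler would get 11.
Maximizing over 13, 11, 11, 11, Wexler chooses P1. Subgame-perfect outcome: (Deluxe, P1) with payoffs (20, 13).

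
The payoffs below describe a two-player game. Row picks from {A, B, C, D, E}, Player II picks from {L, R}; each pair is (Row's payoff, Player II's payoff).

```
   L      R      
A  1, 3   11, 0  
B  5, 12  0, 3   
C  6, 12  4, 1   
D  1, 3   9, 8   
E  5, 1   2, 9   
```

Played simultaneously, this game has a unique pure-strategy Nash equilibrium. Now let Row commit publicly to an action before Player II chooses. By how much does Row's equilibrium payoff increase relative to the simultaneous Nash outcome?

Backward induction with Row moving first.
- A: Player II compares 3, 0 and picks L; Row would get 1.
- B: Player II compares 12, 3 and picks L; Row would get 5.
- C: Player II compares 12, 1 and picks L; Row would get 6.
- D: Player II compares 3, 8 and picks R; Row would get 9.
- E: Player II compares 1, 9 and picks R; Row would get 2.
Among 1, 5, 6, 9, 2, the best is 9 at D. Subgame-perfect outcome: (D, R) with payoffs (9, 8).
Now find the simultaneous Nash equilibrium.
Row's best replies: L→C; R→A.
Player II's best replies: A→L; B→L; C→L; D→R; E→R.
Only (C, L) has each player best-responding; Nash payoffs (6, 12).
Row's commitment gain: 9 − 6 = 3.

3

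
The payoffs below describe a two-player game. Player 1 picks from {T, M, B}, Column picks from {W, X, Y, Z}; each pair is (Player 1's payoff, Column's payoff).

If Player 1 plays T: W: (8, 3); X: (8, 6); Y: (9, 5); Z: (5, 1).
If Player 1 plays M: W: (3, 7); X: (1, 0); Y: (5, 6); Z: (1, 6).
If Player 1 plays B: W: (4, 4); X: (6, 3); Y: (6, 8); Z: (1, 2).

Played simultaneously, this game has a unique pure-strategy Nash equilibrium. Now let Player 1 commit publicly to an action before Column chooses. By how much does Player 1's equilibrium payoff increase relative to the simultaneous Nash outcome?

0

Backward induction with Player 1 moving first.
- T → Column plays X (best of 3, 6, 5, 1); Player 1 gets 8.
- M → Column plays W (best of 7, 0, 6, 6); Player 1 gets 3.
- B → Column plays Y (best of 4, 3, 8, 2); Player 1 gets 6.
Among 8, 3, 6, the best is 8 at T. Subgame-perfect outcome: (T, X) with payoffs (8, 6).
For the simultaneous game, intersect best replies.
Player 1's best replies: W→T; X→T; Y→T; Z→T.
Column's best replies: T→X; M→W; B→Y.
The unique mutual best reply is (T, X), giving (8, 6).
Player 1's commitment gain: 8 − 8 = 0.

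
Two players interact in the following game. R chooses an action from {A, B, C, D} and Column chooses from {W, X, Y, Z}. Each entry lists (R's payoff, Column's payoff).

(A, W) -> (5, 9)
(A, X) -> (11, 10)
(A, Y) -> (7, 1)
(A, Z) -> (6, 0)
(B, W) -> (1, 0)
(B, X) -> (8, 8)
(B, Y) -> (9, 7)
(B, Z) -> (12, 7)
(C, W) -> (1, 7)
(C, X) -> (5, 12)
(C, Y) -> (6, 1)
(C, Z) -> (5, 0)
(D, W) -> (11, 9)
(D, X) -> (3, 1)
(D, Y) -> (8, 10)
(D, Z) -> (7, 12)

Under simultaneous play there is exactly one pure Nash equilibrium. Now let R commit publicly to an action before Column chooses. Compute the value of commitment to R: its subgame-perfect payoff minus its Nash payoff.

0

Column best-responds to each possible R move:
- A: Column compares 9, 10, 1, 0 and picks X; R would get 11.
- B: Column compares 0, 8, 7, 7 and picks X; R would get 8.
- C: Column compares 7, 12, 1, 0 and picks X; R would get 5.
- D: Column compares 9, 1, 10, 12 and picks Z; R would get 7.
Among 11, 8, 5, 7, the best is 11 at A. Subgame-perfect outcome: (A, X) with payoffs (11, 10).
Under simultaneous play:
R's best replies: W→D; X→A; Y→B; Z→B.
Column's best replies: A→X; B→X; C→X; D→Z.
The unique mutual best reply is (A, X), giving (11, 10).
R's commitment gain: 11 − 11 = 0.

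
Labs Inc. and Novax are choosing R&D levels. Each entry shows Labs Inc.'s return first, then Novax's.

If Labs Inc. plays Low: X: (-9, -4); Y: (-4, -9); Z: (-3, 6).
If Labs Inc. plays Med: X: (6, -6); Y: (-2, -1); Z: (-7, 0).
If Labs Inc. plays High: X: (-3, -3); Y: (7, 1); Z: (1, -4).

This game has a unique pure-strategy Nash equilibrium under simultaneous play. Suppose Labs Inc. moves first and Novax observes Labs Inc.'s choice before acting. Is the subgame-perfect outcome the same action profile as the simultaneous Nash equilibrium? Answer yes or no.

yes

Novax best-responds to each possible Labs Inc. move:
- Low: Novax compares -4, -9, 6 and picks Z; Labs Inc. would get -3.
- Med: Novax compares -6, -1, 0 and picks Z; Labs Inc. would get -7.
- High: Novax compares -3, 1, -4 and picks Y; Labs Inc. would get 7.
Maximizing over -3, -7, 7, Labs Inc. chooses High. Subgame-perfect outcome: (High, Y) with payoffs (7, 1).
Under simultaneous play:
Labs Inc.'s best replies: X→Med; Y→High; Z→High.
Novax's best replies: Low→Z; Med→Z; High→Y.
The unique mutual best reply is (High, Y), giving (7, 1).
Sequential outcome (High, Y) coincides with the Nash profile (High, Y).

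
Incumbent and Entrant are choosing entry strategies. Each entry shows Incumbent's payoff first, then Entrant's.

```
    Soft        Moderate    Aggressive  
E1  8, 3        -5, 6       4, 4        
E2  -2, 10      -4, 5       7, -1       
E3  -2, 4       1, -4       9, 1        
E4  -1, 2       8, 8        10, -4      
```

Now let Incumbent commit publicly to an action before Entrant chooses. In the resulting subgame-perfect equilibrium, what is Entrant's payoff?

Work backward from Entrant's decision.
- E1: Entrant compares 3, 6, 4 and picks Moderate; Incumbent would get -5.
- E2: Entrant compares 10, 5, -1 and picks Soft; Incumbent would get -2.
- E3: Entrant compares 4, -4, 1 and picks Soft; Incumbent would get -2.
- E4: Entrant compares 2, 8, -4 and picks Moderate; Incumbent would get 8.
Incumbent's induced payoffs are -5, -2, -2, 8, so Incumbent commits to E4. Subgame-perfect outcome: (E4, Moderate) with payoffs (8, 8).

8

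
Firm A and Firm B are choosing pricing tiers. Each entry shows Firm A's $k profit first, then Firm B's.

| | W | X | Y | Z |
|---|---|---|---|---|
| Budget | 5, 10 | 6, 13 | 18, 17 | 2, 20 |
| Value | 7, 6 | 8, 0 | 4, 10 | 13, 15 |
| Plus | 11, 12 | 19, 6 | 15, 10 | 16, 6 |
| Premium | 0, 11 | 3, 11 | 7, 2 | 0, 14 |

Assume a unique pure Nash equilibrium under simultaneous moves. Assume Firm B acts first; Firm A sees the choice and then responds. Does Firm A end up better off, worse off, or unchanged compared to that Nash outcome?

Solve by backward induction (Firm B leads).
- W: BR = Plus, leader payoff 12.
- X: BR = Plus, leader payoff 6.
- Y: BR = Budget, leader payoff 17.
- Z: BR = Plus, leader payoff 6.
Firm B's induced payoffs are 12, 6, 17, 6, so Firm B commits to Y. Subgame-perfect outcome: (Budget, Y) with payoffs (18, 17).
For the simultaneous game, intersect best replies.
Firm A's best replies: W→Plus; X→Plus; Y→Budget; Z→Plus.
Firm B's best replies: Budget→Z; Value→Z; Plus→W; Premium→Z.
The unique mutual best reply is (Plus, W), giving (11, 12).
Firm A earns 18 sequentially versus 11 at the Nash outcome: better off.

better off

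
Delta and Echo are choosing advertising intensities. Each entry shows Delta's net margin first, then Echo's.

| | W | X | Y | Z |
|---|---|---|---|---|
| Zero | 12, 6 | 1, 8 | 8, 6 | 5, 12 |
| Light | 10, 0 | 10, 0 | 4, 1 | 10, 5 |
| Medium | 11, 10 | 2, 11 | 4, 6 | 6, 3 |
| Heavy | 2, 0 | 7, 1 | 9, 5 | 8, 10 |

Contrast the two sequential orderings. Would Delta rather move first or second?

second

If Delta leads: Echo's best replies are Zero→Z, Light→Z, Medium→X, Heavy→Z; Delta's induced payoffs 5, 10, 2, 8; outcome (Light, Z), payoffs (10, 5).
If Echo leads: Delta's best replies are W→Zero, X→Light, Y→Heavy, Z→Light; Echo's induced payoffs 6, 0, 5, 5; outcome (Zero, W), payoffs (12, 6).
Delta gets 10 moving first and 12 moving second, so Delta prefers to move second.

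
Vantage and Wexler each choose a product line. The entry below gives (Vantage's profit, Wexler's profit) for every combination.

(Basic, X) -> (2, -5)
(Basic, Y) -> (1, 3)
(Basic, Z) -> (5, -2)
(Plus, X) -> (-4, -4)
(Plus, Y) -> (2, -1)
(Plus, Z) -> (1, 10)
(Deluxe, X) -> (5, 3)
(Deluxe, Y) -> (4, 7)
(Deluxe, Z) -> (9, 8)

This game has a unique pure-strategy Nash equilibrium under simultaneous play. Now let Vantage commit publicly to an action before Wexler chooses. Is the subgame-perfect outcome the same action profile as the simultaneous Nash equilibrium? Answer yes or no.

yes

Backward induction with Vantage moving first.
- Basic: Wexler compares -5, 3, -2 and picks Y; Vantage would get 1.
- Plus: Wexler compares -4, -1, 10 and picks Z; Vantage would get 1.
- Deluxe: Wexler compares 3, 7, 8 and picks Z; Vantage would get 9.
Maximizing over 1, 1, 9, Vantage chooses Deluxe. Subgame-perfect outcome: (Deluxe, Z) with payoffs (9, 8).
Now find the simultaneous Nash equilibrium.
Vantage's best replies: X→Deluxe; Y→Deluxe; Z→Deluxe.
Wexler's best replies: Basic→Y; Plus→Z; Deluxe→Z.
The unique mutual best reply is (Deluxe, Z), giving (9, 8).
Sequential outcome (Deluxe, Z) coincides with the Nash profile (Deluxe, Z).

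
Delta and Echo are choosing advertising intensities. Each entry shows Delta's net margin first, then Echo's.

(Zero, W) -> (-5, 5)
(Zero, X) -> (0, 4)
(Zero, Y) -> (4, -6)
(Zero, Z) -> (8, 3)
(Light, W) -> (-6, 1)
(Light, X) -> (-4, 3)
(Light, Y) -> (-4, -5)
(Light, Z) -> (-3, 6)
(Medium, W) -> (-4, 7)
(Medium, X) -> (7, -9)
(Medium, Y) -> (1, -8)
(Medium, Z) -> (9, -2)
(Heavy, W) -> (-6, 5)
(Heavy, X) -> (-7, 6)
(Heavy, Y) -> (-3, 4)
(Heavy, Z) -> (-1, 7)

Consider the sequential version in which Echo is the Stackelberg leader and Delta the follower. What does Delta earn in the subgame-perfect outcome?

Work backward from Delta's decision.
- W: BR = Medium, leader payoff 7.
- X: BR = Medium, leader payoff -9.
- Y: BR = Zero, leader payoff -6.
- Z: BR = Medium, leader payoff -2.
Maximizing over 7, -9, -6, -2, Echo chooses W. Subgame-perfect outcome: (Medium, W) with payoffs (-4, 7).

-4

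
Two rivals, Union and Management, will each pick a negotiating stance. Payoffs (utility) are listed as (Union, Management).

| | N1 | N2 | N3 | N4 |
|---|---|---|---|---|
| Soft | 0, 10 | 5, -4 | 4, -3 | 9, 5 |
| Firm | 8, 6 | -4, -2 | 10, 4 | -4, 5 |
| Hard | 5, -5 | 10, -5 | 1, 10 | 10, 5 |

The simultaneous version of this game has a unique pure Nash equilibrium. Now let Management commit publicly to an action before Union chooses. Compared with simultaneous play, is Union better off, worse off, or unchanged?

unchanged

Backward induction with Management moving first.
- N1: Union compares 0, 8, 5 and picks Firm; Management would get 6.
- N2: Union compares 5, -4, 10 and picks Hard; Management would get -5.
- N3: Union compares 4, 10, 1 and picks Firm; Management would get 4.
- N4: Union compares 9, -4, 10 and picks Hard; Management would get 5.
Maximizing over 6, -5, 4, 5, Management chooses N1. Subgame-perfect outcome: (Firm, N1) with payoffs (8, 6).
Under simultaneous play:
Union's best replies: N1→Firm; N2→Hard; N3→Firm; N4→Hard.
Management's best replies: Soft→N1; Firm→N1; Hard→N3.
The unique mutual best reply is (Firm, N1), giving (8, 6).
Union earns 8 sequentially versus 8 at the Nash outcome: unchanged.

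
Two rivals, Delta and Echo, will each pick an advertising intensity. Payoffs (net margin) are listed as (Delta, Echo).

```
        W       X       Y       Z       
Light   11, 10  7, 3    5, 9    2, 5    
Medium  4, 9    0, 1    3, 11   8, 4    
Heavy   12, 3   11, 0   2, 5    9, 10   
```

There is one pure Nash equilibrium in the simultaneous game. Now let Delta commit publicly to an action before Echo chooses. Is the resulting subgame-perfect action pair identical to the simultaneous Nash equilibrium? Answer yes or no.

no

Backward induction with Delta moving first.
- Light: BR = W, leader payoff 11.
- Medium: BR = Y, leader payoff 3.
- Heavy: BR = Z, leader payoff 9.
Delta's induced payoffs are 11, 3, 9, so Delta commits to Light. Subgame-perfect outcome: (Light, W) with payoffs (11, 10).
Now find the simultaneous Nash equilibrium.
Delta's best replies: W→Heavy; X→Heavy; Y→Light; Z→Heavy.
Echo's best replies: Light→W; Medium→Y; Heavy→Z.
The unique mutual best reply is (Heavy, Z), giving (9, 10).
Sequential outcome (Light, W) differs from the Nash profile (Heavy, Z).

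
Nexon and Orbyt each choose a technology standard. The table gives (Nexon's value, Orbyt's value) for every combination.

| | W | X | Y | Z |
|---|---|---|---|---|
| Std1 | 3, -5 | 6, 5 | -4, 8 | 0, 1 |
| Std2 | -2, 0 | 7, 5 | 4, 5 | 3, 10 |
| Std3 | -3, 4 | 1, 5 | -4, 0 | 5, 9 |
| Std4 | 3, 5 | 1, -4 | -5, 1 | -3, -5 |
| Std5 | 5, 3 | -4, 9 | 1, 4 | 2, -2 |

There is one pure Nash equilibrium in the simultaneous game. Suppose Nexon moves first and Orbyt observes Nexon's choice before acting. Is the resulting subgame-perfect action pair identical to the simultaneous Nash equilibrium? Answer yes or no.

yes

Backward induction with Nexon moving first.
- Std1: BR = Y, leader payoff -4.
- Std2: BR = Z, leader payoff 3.
- Std3: BR = Z, leader payoff 5.
- Std4: BR = W, leader payoff 3.
- Std5: BR = X, leader payoff -4.
Among -4, 3, 5, 3, -4, the best is 5 at Std3. Subgame-perfect outcome: (Std3, Z) with payoffs (5, 9).
Now find the simultaneous Nash equilibrium.
Nexon's best replies: W→Std5; X→Std2; Y→Std2; Z→Std3.
Orbyt's best replies: Std1→Y; Std2→Z; Std3→Z; Std4→W; Std5→X.
Only (Std3, Z) has each player best-responding; Nash payoffs (5, 9).
Sequential outcome (Std3, Z) coincides with the Nash profile (Std3, Z).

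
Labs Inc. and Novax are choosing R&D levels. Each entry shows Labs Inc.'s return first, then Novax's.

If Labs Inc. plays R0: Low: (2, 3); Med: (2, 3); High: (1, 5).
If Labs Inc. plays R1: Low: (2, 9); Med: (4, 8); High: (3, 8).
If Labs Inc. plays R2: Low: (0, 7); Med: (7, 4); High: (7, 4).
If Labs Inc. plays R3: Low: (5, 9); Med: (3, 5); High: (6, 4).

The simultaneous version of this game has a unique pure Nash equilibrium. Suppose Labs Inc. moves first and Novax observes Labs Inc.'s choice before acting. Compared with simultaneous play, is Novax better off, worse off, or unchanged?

unchanged

Backward induction with Labs Inc. moving first.
- R0: BR = High, leader payoff 1.
- R1: BR = Low, leader payoff 2.
- R2: BR = Low, leader payoff 0.
- R3: BR = Low, leader payoff 5.
Maximizing over 1, 2, 0, 5, Labs Inc. chooses R3. Subgame-perfect outcome: (R3, Low) with payoffs (5, 9).
Under simultaneous play:
Labs Inc.'s best replies: Low→R3; Med→R2; High→R2.
Novax's best replies: R0→High; R1→Low; R2→Low; R3→Low.
Only (R3, Low) has each player best-responding; Nash payoffs (5, 9).
Novax earns 9 sequentially versus 9 at the Nash outcome: unchanged.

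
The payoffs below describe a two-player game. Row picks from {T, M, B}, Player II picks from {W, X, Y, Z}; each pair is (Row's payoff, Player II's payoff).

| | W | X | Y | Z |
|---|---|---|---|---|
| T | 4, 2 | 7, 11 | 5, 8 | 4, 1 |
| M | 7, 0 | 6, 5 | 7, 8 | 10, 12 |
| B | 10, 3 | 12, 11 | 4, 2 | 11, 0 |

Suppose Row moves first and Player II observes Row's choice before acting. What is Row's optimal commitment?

B

Backward induction with Row moving first.
- T: Player II compares 2, 11, 8, 1 and picks X; Row would get 7.
- M: Player II compares 0, 5, 8, 12 and picks Z; Row would get 10.
- B: Player II compares 3, 11, 2, 0 and picks X; Row would get 12.
Row's induced payoffs are 7, 10, 12, so Row commits to B. Subgame-perfect outcome: (B, X) with payoffs (12, 11).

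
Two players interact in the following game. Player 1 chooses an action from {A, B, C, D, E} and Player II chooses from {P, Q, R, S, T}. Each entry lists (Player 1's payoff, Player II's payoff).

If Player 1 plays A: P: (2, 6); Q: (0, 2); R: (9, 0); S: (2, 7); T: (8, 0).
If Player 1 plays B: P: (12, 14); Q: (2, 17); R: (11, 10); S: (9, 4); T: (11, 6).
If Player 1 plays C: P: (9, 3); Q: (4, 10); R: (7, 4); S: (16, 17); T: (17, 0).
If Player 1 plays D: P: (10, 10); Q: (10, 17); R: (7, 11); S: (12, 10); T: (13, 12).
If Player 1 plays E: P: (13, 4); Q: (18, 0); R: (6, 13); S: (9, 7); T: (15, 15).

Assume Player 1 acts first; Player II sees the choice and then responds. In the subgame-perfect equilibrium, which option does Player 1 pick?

Solve by backward induction (Player 1 leads).
- A: BR = S, leader payoff 2.
- B: BR = Q, leader payoff 2.
- C: BR = S, leader payoff 16.
- D: BR = Q, leader payoff 10.
- E: BR = T, leader payoff 15.
Player 1's induced payoffs are 2, 2, 16, 10, 15, so Player 1 commits to C. Subgame-perfect outcome: (C, S) with payoffs (16, 17).

C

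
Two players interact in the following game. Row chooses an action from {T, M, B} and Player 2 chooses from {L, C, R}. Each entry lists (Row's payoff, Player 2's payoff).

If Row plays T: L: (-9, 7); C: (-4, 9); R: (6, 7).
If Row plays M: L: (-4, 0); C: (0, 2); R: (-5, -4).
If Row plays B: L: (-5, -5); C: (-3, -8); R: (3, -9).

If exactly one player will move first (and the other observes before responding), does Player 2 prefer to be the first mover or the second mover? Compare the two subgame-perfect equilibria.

If Row leads: Player 2's best replies are T→C, M→C, B→L; Row's induced payoffs -4, 0, -5; outcome (M, C), payoffs (0, 2).
If Player 2 leads: Row's best replies are L→M, C→M, R→T; Player 2's induced payoffs 0, 2, 7; outcome (T, R), payoffs (6, 7).
Player 2 gets 7 moving first and 2 moving second, so Player 2 prefers to move first.

first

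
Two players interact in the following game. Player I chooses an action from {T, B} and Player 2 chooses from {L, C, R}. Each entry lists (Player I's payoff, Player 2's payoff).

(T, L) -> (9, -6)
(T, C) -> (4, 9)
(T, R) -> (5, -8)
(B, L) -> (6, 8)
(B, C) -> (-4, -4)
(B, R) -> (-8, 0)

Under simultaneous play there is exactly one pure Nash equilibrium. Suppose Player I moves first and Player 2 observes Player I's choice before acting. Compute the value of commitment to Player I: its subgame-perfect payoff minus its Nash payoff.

2

Backward induction with Player I moving first.
- T: BR = C, leader payoff 4.
- B: BR = L, leader payoff 6.
Player I's induced payoffs are 4, 6, so Player I commits to B. Subgame-perfect outcome: (B, L) with payoffs (6, 8).
Under simultaneous play:
Player I's best replies: L→T; C→T; R→T.
Player 2's best replies: T→C; B→L.
The unique mutual best reply is (T, C), giving (4, 9).
Player I's commitment gain: 6 − 4 = 2.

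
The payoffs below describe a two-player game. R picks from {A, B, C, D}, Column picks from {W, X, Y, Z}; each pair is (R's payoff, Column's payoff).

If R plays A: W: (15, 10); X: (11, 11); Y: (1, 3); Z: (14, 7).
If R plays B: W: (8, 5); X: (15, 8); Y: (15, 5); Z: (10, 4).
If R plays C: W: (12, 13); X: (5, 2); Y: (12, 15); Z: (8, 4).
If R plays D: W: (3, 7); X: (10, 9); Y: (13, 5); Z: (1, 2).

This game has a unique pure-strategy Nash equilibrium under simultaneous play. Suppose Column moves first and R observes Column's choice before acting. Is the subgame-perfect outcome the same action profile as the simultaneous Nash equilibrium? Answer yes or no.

no

Backward induction with Column moving first.
- W → R plays A (best of 15, 8, 12, 3); Column gets 10.
- X → R plays B (best of 11, 15, 5, 10); Column gets 8.
- Y → R plays B (best of 1, 15, 12, 13); Column gets 5.
- Z → R plays A (best of 14, 10, 8, 1); Column gets 7.
Among 10, 8, 5, 7, the best is 10 at W. Subgame-perfect outcome: (A, W) with payoffs (15, 10).
Under simultaneous play:
R's best replies: W→A; X→B; Y→B; Z→A.
Column's best replies: A→X; B→X; C→Y; D→X.
The unique mutual best reply is (B, X), giving (15, 8).
Sequential outcome (A, W) differs from the Nash profile (B, X).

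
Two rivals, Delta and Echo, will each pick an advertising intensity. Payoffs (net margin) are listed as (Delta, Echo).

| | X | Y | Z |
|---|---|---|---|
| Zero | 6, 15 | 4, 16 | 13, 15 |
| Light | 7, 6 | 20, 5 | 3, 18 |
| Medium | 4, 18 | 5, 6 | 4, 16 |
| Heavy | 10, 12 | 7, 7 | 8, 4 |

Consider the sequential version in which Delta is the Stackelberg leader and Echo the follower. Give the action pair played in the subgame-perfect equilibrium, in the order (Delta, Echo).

(Heavy, X)

Solve by backward induction (Delta leads).
- Zero: BR = Y, leader payoff 4.
- Light: BR = Z, leader payoff 3.
- Medium: BR = X, leader payoff 4.
- Heavy: BR = X, leader payoff 10.
Delta's induced payoffs are 4, 3, 4, 10, so Delta commits to Heavy. Subgame-perfect outcome: (Heavy, X) with payoffs (10, 12).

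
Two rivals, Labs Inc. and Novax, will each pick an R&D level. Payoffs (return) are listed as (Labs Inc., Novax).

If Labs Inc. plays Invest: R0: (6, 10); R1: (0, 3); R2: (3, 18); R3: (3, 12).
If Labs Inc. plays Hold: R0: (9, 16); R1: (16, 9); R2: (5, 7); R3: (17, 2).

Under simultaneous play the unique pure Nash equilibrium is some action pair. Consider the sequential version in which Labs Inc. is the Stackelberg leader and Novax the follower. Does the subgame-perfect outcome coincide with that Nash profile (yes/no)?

yes

Novax best-responds to each possible Labs Inc. move:
- Invest: BR = R2, leader payoff 3.
- Hold: BR = R0, leader payoff 9.
Among 3, 9, the best is 9 at Hold. Subgame-perfect outcome: (Hold, R0) with payoffs (9, 16).
Under simultaneous play:
Labs Inc.'s best replies: R0→Hold; R1→Hold; R2→Hold; R3→Hold.
Novax's best replies: Invest→R2; Hold→R0.
Only (Hold, R0) has each player best-responding; Nash payoffs (9, 16).
Sequential outcome (Hold, R0) coincides with the Nash profile (Hold, R0).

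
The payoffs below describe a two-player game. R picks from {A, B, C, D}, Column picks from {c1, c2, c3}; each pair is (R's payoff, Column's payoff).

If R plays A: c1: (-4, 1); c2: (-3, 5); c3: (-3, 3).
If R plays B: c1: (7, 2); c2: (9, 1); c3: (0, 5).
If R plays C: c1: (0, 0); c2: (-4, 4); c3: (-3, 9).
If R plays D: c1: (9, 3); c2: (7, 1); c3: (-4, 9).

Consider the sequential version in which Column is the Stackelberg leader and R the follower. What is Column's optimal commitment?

c3

Backward induction with Column moving first.
- c1: BR = D, leader payoff 3.
- c2: BR = B, leader payoff 1.
- c3: BR = B, leader payoff 5.
Maximizing over 3, 1, 5, Column chooses c3. Subgame-perfect outcome: (B, c3) with payoffs (0, 5).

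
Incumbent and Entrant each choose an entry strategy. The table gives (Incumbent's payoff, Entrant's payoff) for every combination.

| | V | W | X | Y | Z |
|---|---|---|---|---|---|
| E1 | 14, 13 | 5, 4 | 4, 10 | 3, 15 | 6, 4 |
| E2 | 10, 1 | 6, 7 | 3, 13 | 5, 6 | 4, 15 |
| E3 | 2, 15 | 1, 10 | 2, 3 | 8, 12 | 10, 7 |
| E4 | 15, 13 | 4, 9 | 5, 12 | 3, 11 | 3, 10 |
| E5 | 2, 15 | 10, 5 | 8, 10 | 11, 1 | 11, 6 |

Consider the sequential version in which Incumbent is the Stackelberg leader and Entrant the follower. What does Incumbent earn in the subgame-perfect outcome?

Backward induction with Incumbent moving first.
- E1: BR = Y, leader payoff 3.
- E2: BR = Z, leader payoff 4.
- E3: BR = V, leader payoff 2.
- E4: BR = V, leader payoff 15.
- E5: BR = V, leader payoff 2.
Maximizing over 3, 4, 2, 15, 2, Incumbent chooses E4. Subgame-perfect outcome: (E4, V) with payoffs (15, 13).

15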